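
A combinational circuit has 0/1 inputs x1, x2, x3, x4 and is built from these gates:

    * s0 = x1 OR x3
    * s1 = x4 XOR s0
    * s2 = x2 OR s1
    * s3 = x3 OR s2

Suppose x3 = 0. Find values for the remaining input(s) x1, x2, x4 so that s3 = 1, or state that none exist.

s3 = x3 OR s2 must be 1, so at least one of x3, s2 is 1.
Check with x3 = 0 and x1=1, x2=1, x4=0:
s0 = x1 OR x3 = 1 OR 0 = 1
s1 = x4 XOR s0 = 0 XOR 1 = 1
s2 = x2 OR s1 = 1 OR 1 = 1
s3 = x3 OR s2 = 0 OR 1 = 1
So s3 = 1.

x1=1 x2=1 x4=0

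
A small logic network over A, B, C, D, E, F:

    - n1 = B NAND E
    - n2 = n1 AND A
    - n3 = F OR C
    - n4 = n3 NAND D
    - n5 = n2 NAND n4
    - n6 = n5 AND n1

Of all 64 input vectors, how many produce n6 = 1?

33

n6 = n5 AND n1 must be 1, so both n5 = 1 and n1 = 1.
Enumerating the 64 input combinations, 33 give n6 = 1 and 31 give n6 = 0.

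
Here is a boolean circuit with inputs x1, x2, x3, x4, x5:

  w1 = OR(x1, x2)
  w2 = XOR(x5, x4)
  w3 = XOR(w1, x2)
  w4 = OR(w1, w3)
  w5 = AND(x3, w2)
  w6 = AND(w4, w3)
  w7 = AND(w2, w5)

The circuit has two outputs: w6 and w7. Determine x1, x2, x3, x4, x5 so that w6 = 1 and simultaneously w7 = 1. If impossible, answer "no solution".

x1=1, x2=0, x3=1, x4=0, x5=1

Check with x1=1, x2=0, x3=1, x4=0, x5=1:
w1 = OR(x1, x2) = OR(1, 0) = 1
w2 = XOR(x5, x4) = XOR(1, 0) = 1
w3 = XOR(w1, x2) = XOR(1, 0) = 1
w4 = OR(w1, w3) = OR(1, 1) = 1
w5 = AND(x3, w2) = AND(1, 1) = 1
w6 = AND(w4, w3) = AND(1, 1) = 1
w7 = AND(w2, w5) = AND(1, 1) = 1
So w6 = 1 and w7 = 1.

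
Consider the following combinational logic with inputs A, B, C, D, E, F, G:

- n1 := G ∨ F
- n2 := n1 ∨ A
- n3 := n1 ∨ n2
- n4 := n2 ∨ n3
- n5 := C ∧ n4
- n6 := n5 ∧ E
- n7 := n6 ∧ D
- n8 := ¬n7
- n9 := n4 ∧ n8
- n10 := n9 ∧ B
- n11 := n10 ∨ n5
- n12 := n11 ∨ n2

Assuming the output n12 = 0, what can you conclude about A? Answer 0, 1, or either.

n12 = n11 ∨ n2 must be 0, so both n11 = 0 and n2 = 0.
Every assignment with n12 = 0 has A = 0; there are 16 such assignment(s).

0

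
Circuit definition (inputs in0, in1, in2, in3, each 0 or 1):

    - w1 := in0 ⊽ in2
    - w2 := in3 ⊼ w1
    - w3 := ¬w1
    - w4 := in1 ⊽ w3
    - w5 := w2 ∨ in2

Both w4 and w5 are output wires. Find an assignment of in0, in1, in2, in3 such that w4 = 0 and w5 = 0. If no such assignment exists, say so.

in0=0, in1=1, in2=0, in3=1

Check with in0=0, in1=1, in2=0, in3=1:
w1 = in0 ⊽ in2 = 0 ⊽ 0 = 1
w2 = in3 ⊼ w1 = 1 ⊼ 1 = 0
w3 = ¬w1 = ¬1 = 0
w4 = in1 ⊽ w3 = 1 ⊽ 0 = 0
w5 = w2 ∨ in2 = 0 ∨ 0 = 0
So w4 = 0 and w5 = 0.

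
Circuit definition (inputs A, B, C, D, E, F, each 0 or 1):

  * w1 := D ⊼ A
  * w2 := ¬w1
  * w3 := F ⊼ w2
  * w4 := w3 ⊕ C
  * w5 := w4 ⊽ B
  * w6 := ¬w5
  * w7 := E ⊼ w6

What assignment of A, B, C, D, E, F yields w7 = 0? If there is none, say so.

w7 = E ⊼ w6 must be 0, so both E = 1 and w6 = 1.
w6 = ¬w5 must be 1, so w5 = 0.
Check with A=1, B=1, C=0, D=0, E=1, F=0:
w1 = D ⊼ A = 0 ⊼ 1 = 1
w2 = ¬w1 = ¬1 = 0
w3 = F ⊼ w2 = 0 ⊼ 0 = 1
w4 = w3 ⊕ C = 1 ⊕ 0 = 1
w5 = w4 ⊽ B = 1 ⊽ 1 = 0
w6 = ¬w5 = ¬0 = 1
w7 = E ⊼ w6 = 1 ⊼ 1 = 0
So w7 = 0 as required.

A=1, B=1, C=0, D=0, E=1, F=0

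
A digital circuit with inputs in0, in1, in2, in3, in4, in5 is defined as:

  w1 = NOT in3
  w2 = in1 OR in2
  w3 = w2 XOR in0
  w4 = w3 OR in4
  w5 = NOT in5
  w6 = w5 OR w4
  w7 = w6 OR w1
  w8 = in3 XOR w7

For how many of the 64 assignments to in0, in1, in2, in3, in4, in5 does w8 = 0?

28

w8 = in3 XOR w7 must be 0, so in3 and w7 are equal.
Enumerating the 64 input combinations, 28 give w8 = 0 and 36 give w8 = 1.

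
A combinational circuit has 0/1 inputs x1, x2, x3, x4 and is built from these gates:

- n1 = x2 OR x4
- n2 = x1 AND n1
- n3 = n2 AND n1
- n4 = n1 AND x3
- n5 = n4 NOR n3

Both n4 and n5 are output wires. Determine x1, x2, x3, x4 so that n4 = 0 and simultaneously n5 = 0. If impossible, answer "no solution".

Check with x1=1 x2=1 x3=0 x4=1:
n1 = x2 OR x4 = 1 OR 1 = 1
n2 = x1 AND n1 = 1 AND 1 = 1
n3 = n2 AND n1 = 1 AND 1 = 1
n4 = n1 AND x3 = 1 AND 0 = 0
n5 = n4 NOR n3 = 0 NOR 1 = 0
So n4 = 0 and n5 = 0.

x1=1 x2=1 x3=0 x4=1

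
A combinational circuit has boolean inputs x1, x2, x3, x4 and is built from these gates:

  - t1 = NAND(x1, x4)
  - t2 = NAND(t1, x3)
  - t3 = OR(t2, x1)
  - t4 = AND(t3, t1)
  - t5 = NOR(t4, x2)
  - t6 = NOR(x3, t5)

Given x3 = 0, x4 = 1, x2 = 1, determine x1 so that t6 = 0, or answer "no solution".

no solution exists

With x3 = 0, x4 = 1, x2 = 1 fixed, none of the 2 settings of x1 give t6 = 0.
For example, with x1=0:
t1 = NAND(x1, x4) = NAND(0, 1) = 1
t2 = NAND(t1, x3) = NAND(1, 0) = 1
t3 = OR(t2, x1) = OR(1, 0) = 1
t4 = AND(t3, t1) = AND(1, 1) = 1
t5 = NOR(t4, x2) = NOR(1, 1) = 0
t6 = NOR(x3, t5) = NOR(0, 0) = 1
giving t6 = 1 ≠ 0.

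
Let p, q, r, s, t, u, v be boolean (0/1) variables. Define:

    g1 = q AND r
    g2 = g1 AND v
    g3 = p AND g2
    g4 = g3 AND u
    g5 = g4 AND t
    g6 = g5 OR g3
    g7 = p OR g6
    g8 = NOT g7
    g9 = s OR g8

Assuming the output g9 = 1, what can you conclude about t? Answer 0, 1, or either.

either

Both values of t occur among assignments with g9 = 1:
  t=0: p=0, q=0, r=0, s=0, t=0, u=0, v=0
  t=1: p=0, q=0, r=0, s=0, t=1, u=0, v=0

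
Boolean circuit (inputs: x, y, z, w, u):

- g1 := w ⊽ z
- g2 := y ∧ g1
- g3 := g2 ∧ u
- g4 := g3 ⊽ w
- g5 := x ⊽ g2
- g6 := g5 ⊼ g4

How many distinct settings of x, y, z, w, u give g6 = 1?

26

g6 = g5 ⊼ g4 must be 1, so at least one of g5, g4 is 0.
Enumerating the 32 input combinations, 26 give g6 = 1 and 6 give g6 = 0.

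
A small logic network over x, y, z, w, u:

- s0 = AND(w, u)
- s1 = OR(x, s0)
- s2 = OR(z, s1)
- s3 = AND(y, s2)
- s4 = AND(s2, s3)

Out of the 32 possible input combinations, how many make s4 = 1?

s4 = AND(s2, s3) must be 1, so both s2 = 1 and s3 = 1.
s2 = OR(z, s1) must be 1, so at least one of z, s1 is 1.
s3 = AND(y, s2) must be 1, so both y = 1 and s2 = 1.
Enumerating the 32 input combinations, 13 give s4 = 1 and 19 give s4 = 0.

13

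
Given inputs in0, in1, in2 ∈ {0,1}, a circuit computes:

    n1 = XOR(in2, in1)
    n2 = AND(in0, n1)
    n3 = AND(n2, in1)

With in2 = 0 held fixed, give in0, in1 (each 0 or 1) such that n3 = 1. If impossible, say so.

in0=1 in1=1

n3 = AND(n2, in1) must be 1, so both n2 = 1 and in1 = 1.
Check with in2 = 0 and in0=1, in1=1:
n1 = XOR(in2, in1) = XOR(0, 1) = 1
n2 = AND(in0, n1) = AND(1, 1) = 1
n3 = AND(n2, in1) = AND(1, 1) = 1
So n3 = 1.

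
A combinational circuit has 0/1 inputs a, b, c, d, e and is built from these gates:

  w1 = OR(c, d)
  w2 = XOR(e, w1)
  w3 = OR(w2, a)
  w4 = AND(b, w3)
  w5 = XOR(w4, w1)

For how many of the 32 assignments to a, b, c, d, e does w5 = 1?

18

w5 = XOR(w4, w1) must be 1, so w4 and w1 differ.
Enumerating the 32 input combinations, 18 give w5 = 1 and 14 give w5 = 0.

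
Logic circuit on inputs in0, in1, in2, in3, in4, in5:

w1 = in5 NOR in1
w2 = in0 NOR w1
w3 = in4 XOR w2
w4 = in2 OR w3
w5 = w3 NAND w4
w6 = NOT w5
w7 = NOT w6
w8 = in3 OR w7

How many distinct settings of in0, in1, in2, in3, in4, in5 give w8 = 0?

w8 = in3 OR w7 must be 0, so both in3 = 0 and w7 = 0.
Enumerating the 64 input combinations, 16 give w8 = 0 and 48 give w8 = 1.

16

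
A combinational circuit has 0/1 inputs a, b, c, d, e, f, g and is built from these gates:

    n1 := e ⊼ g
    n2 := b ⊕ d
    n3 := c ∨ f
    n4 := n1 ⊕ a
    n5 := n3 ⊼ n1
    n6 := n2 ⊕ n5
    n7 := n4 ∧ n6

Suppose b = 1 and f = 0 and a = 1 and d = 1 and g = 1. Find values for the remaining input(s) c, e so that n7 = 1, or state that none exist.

n7 = n4 ∧ n6 must be 1, so both n4 = 1 and n6 = 1.
Check with b = 1 and f = 0 and a = 1 and d = 1 and g = 1 and c=0, e=1:
n1 = e ⊼ g = 1 ⊼ 1 = 0
n2 = b ⊕ d = 1 ⊕ 1 = 0
n3 = c ∨ f = 0 ∨ 0 = 0
n4 = n1 ⊕ a = 0 ⊕ 1 = 1
n5 = n3 ⊼ n1 = 0 ⊼ 0 = 1
n6 = n2 ⊕ n5 = 0 ⊕ 1 = 1
n7 = n4 ∧ n6 = 1 ∧ 1 = 1
So n7 = 1.

c=0, e=1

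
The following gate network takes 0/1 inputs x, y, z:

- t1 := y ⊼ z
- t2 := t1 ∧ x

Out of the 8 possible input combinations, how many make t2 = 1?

t2 = t1 ∧ x must be 1, so both t1 = 1 and x = 1.
t1 = y ⊼ z must be 1, so at least one of y, z is 0.
Enumerating the 8 input combinations, 3 give t2 = 1 and 5 give t2 = 0.

3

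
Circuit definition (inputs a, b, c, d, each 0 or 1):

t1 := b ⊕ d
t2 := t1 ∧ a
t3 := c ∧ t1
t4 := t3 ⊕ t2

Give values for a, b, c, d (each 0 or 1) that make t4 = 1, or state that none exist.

Check with a=0 b=1 c=1 d=0:
t1 = b ⊕ d = 1 ⊕ 0 = 1
t2 = t1 ∧ a = 1 ∧ 0 = 0
t3 = c ∧ t1 = 1 ∧ 1 = 1
t4 = t3 ⊕ t2 = 1 ⊕ 0 = 1
So t4 = 1 as required.

a=0 b=1 c=1 d=0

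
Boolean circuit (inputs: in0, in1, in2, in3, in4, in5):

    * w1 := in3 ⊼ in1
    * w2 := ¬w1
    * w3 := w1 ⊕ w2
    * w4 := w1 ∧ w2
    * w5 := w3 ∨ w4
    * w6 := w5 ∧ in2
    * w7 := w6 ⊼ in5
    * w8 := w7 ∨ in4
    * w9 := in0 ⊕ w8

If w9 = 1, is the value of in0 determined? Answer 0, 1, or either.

Both values of in0 occur among assignments with w9 = 1:
  in0=0: in0=0, in1=0, in2=0, in3=0, in4=0, in5=0
  in0=1: in0=1, in1=0, in2=1, in3=0, in4=0, in5=1

either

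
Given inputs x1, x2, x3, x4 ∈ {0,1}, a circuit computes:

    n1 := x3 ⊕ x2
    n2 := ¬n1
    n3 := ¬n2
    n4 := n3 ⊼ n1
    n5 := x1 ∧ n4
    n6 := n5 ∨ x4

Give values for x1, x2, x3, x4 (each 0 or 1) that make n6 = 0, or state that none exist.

n6 = n5 ∨ x4 must be 0, so both n5 = 0 and x4 = 0.
Check with x1=0, x2=0, x3=0, x4=0:
n1 = x3 ⊕ x2 = 0 ⊕ 0 = 0
n2 = ¬n1 = ¬0 = 1
n3 = ¬n2 = ¬1 = 0
n4 = n3 ⊼ n1 = 0 ⊼ 0 = 1
n5 = x1 ∧ n4 = 0 ∧ 1 = 0
n6 = n5 ∨ x4 = 0 ∨ 0 = 0
So n6 = 0 as required.

x1=0, x2=0, x3=0, x4=0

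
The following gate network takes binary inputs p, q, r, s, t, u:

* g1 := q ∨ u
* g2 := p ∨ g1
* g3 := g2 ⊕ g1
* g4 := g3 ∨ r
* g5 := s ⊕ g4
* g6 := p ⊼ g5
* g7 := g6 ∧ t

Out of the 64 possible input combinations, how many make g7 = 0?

40

g7 = g6 ∧ t must be 0, so at least one of g6, t is 0.
Enumerating the 64 input combinations, 40 give g7 = 0 and 24 give g7 = 1.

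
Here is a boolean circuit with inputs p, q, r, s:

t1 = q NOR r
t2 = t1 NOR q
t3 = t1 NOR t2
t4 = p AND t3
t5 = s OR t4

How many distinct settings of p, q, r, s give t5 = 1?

t5 = s OR t4 must be 1, so at least one of s, t4 is 1.
Enumerating the 16 input combinations, 10 give t5 = 1 and 6 give t5 = 0.

10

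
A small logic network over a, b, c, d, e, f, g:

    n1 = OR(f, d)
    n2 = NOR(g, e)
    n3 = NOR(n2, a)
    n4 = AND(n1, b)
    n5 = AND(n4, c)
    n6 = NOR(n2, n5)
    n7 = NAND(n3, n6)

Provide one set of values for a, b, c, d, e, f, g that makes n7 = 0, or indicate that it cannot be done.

a=0, b=1, c=0, d=0, e=1, f=1, g=1

n7 = NAND(n3, n6) must be 0, so both n3 = 1 and n6 = 1.
Check with a=0, b=1, c=0, d=0, e=1, f=1, g=1:
n1 = OR(f, d) = OR(1, 0) = 1
n2 = NOR(g, e) = NOR(1, 1) = 0
n3 = NOR(n2, a) = NOR(0, 0) = 1
n4 = AND(n1, b) = AND(1, 1) = 1
n5 = AND(n4, c) = AND(1, 0) = 0
n6 = NOR(n2, n5) = NOR(0, 0) = 1
n7 = NAND(n3, n6) = NAND(1, 1) = 0
So n7 = 0 as required.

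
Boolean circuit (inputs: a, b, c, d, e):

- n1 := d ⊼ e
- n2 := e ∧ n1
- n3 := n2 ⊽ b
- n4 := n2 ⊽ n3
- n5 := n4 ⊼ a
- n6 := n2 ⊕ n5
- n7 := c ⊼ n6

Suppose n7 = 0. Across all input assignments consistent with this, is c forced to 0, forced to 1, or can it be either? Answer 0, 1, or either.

n7 = c ⊼ n6 must be 0, so both c = 1 and n6 = 1.
n6 = n2 ⊕ n5 must be 1, so n2 and n5 differ.
Every assignment with n7 = 0 has c = 1; there are 9 such assignment(s).

1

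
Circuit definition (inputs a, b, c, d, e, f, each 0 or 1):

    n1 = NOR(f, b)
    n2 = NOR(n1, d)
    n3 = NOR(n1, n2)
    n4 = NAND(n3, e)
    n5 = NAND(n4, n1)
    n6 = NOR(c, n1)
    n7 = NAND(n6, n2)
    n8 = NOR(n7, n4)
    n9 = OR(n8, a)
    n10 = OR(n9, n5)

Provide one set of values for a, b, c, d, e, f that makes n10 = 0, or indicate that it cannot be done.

n10 = OR(n9, n5) must be 0, so both n9 = 0 and n5 = 0.
n9 = OR(n8, a) must be 0, so both n8 = 0 and a = 0.
n5 = NAND(n4, n1) must be 0, so both n4 = 1 and n1 = 1.
Check with a=0, b=0, c=0, d=1, e=0, f=0:
n1 = NOR(f, b) = NOR(0, 0) = 1
n2 = NOR(n1, d) = NOR(1, 1) = 0
n3 = NOR(n1, n2) = NOR(1, 0) = 0
n4 = NAND(n3, e) = NAND(0, 0) = 1
n5 = NAND(n4, n1) = NAND(1, 1) = 0
n6 = NOR(c, n1) = NOR(0, 1) = 0
n7 = NAND(n6, n2) = NAND(0, 0) = 1
n8 = NOR(n7, n4) = NOR(1, 1) = 0
n9 = OR(n8, a) = OR(0, 0) = 0
n10 = OR(n9, n5) = OR(0, 0) = 0
So n10 = 0 as required.

a=0, b=0, c=0, d=1, e=0, f=0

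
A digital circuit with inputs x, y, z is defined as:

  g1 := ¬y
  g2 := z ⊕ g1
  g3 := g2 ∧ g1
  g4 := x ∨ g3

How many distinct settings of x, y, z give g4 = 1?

g4 = x ∨ g3 must be 1, so at least one of x, g3 is 1.
Satisfying assignments:
  x=0, y=0, z=0
  x=1, y=0, z=0
  x=1, y=0, z=1
  x=1, y=1, z=0
  x=1, y=1, z=1

5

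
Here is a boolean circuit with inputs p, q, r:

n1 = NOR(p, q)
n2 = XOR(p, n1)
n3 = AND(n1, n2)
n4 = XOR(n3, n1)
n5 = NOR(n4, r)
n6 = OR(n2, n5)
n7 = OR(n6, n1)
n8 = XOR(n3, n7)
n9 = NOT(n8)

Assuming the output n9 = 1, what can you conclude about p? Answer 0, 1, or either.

0

n9 = NOT(n8) must be 1, so n8 = 0.
Every assignment with n9 = 1 has p = 0; there are 3 such assignment(s).
  p=0, q=0, r=0
  p=0, q=0, r=1
  p=0, q=1, r=1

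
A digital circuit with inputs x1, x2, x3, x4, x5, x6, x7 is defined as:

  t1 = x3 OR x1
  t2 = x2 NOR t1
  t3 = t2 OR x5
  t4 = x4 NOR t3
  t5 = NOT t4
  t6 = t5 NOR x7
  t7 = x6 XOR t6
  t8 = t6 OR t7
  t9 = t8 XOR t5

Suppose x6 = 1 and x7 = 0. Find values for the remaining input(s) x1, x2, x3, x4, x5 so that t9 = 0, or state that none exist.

x1=1, x2=1, x3=0, x4=0, x5=1

Check with x6 = 1 and x7 = 0 and x1=1, x2=1, x3=0, x4=0, x5=1:
t1 = x3 OR x1 = 0 OR 1 = 1
t2 = x2 NOR t1 = 1 NOR 1 = 0
t3 = t2 OR x5 = 0 OR 1 = 1
t4 = x4 NOR t3 = 0 NOR 1 = 0
t5 = NOT t4 = NOT 0 = 1
t6 = t5 NOR x7 = 1 NOR 0 = 0
t7 = x6 XOR t6 = 1 XOR 0 = 1
t8 = t6 OR t7 = 0 OR 1 = 1
t9 = t8 XOR t5 = 1 XOR 1 = 0
So t9 = 0.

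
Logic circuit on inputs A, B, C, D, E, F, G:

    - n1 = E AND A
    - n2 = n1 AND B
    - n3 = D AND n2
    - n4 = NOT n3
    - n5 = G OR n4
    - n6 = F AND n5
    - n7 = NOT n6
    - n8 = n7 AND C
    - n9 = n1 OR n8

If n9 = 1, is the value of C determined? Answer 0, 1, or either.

Both values of C occur among assignments with n9 = 1:
  C=0: A=1, B=0, C=0, D=0, E=1, F=0, G=0
  C=1: A=0, B=0, C=1, D=0, E=0, F=0, G=0

either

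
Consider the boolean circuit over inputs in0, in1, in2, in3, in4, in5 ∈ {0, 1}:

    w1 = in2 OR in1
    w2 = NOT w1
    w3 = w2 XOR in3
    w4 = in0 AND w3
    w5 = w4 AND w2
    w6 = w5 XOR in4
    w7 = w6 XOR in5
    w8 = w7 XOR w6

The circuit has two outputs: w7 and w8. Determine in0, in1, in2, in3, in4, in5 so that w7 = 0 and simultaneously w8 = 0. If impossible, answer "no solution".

Check with in0=0 in1=1 in2=0 in3=0 in4=0 in5=0:
w1 = in2 OR in1 = 0 OR 1 = 1
w2 = NOT w1 = NOT 1 = 0
w3 = w2 XOR in3 = 0 XOR 0 = 0
w4 = in0 AND w3 = 0 AND 0 = 0
w5 = w4 AND w2 = 0 AND 0 = 0
w6 = w5 XOR in4 = 0 XOR 0 = 0
w7 = w6 XOR in5 = 0 XOR 0 = 0
w8 = w7 XOR w6 = 0 XOR 0 = 0
So w7 = 0 and w8 = 0.

in0=0 in1=1 in2=0 in3=0 in4=0 in5=0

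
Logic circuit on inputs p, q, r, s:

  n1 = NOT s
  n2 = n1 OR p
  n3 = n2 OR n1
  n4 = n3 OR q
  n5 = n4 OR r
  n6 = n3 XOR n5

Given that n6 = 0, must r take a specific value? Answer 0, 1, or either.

either

Both values of r occur among assignments with n6 = 0:
  r=0: p=0, q=0, r=0, s=0
  r=1: p=0, q=0, r=1, s=0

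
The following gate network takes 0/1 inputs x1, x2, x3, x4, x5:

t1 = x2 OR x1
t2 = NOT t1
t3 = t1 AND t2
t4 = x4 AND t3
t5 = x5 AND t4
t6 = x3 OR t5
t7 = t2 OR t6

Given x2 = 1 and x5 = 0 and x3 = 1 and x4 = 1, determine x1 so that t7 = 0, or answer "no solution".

With x2 = 1 and x5 = 0 and x3 = 1 and x4 = 1 fixed, none of the 2 settings of x1 give t7 = 0.
For example, with x1=1:
t1 = x2 OR x1 = 1 OR 1 = 1
t2 = NOT t1 = NOT 1 = 0
t3 = t1 AND t2 = 1 AND 0 = 0
t4 = x4 AND t3 = 1 AND 0 = 0
t5 = x5 AND t4 = 0 AND 0 = 0
t6 = x3 OR t5 = 1 OR 0 = 1
t7 = t2 OR t6 = 0 OR 1 = 1
giving t7 = 1 ≠ 0.

no solution exists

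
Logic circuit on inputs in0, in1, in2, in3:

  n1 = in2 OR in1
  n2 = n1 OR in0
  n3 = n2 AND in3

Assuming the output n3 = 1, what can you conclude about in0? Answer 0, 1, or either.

Both values of in0 occur among assignments with n3 = 1:
  in0=0: in0=0, in1=0, in2=1, in3=1
  in0=1: in0=1, in1=0, in2=0, in3=1

either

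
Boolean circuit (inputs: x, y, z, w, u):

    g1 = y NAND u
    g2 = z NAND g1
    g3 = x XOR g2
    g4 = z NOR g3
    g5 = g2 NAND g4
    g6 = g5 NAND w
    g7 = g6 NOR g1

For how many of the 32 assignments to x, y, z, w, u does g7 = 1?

3

g7 = g6 NOR g1 must be 1, so both g6 = 0 and g1 = 0.
g6 = g5 NAND w must be 0, so both g5 = 1 and w = 1.
Enumerating the 32 input combinations, 3 give g7 = 1 and 29 give g7 = 0.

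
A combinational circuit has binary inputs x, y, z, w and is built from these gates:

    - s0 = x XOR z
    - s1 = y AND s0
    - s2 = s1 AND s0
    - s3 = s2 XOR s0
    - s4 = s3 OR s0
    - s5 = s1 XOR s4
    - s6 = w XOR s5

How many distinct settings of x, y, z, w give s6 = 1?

8

s6 = w XOR s5 must be 1, so w and s5 differ.
Enumerating the 16 input combinations, 8 give s6 = 1 and 8 give s6 = 0.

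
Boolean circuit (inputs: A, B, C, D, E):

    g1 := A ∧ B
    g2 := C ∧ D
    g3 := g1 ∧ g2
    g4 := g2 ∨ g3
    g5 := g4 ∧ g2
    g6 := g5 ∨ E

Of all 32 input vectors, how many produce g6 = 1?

g6 = g5 ∨ E must be 1, so at least one of g5, E is 1.
Enumerating the 32 input combinations, 20 give g6 = 1 and 12 give g6 = 0.

20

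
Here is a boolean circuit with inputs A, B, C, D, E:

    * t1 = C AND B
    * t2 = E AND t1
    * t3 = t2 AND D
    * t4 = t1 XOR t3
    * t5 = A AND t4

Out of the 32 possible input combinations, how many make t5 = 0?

t5 = A AND t4 must be 0, so at least one of A, t4 is 0.
Enumerating the 32 input combinations, 29 give t5 = 0 and 3 give t5 = 1.

29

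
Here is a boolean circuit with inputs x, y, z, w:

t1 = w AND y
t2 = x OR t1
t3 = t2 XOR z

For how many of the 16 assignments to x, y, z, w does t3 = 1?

t3 = t2 XOR z must be 1, so t2 and z differ.
Enumerating the 16 input combinations, 8 give t3 = 1 and 8 give t3 = 0.

8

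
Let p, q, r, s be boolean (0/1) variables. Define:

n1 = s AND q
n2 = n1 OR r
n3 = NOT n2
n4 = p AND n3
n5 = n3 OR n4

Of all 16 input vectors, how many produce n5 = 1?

6

n5 = n3 OR n4 must be 1, so at least one of n3, n4 is 1.
Satisfying assignments:
  p=0, q=0, r=0, s=0
  p=0, q=0, r=0, s=1
  p=0, q=1, r=0, s=0
  p=1, q=0, r=0, s=0
  p=1, q=0, r=0, s=1
  p=1, q=1, r=0, s=0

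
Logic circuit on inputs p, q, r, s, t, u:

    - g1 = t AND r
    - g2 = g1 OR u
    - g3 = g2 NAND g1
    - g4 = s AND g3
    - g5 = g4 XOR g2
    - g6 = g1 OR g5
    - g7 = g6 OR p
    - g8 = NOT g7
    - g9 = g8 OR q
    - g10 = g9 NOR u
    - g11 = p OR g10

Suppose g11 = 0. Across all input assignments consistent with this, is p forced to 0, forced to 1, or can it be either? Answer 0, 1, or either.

g11 = p OR g10 must be 0, so both p = 0 and g10 = 0.
Every assignment with g11 = 0 has p = 0; there are 27 such assignment(s).

0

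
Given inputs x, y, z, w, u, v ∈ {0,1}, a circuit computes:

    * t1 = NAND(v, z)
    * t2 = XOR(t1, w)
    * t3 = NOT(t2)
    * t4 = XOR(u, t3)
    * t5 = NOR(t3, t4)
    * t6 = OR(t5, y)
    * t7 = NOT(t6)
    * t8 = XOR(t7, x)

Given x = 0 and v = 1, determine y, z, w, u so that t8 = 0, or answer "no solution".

y=1 z=0 w=1 u=1

Check with x = 0 and v = 1 and y=1, z=0, w=1, u=1:
t1 = NAND(v, z) = NAND(1, 0) = 1
t2 = XOR(t1, w) = XOR(1, 1) = 0
t3 = NOT(t2) = NOT 0 = 1
t4 = XOR(u, t3) = XOR(1, 1) = 0
t5 = NOR(t3, t4) = NOR(1, 0) = 0
t6 = OR(t5, y) = OR(0, 1) = 1
t7 = NOT(t6) = NOT 1 = 0
t8 = XOR(t7, x) = XOR(0, 0) = 0
So t8 = 0.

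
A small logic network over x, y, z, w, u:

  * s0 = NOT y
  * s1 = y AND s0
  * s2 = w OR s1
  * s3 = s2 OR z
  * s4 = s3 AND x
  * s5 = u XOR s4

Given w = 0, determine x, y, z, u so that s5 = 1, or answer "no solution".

s5 = u XOR s4 must be 1, so u and s4 differ.
Check with w = 0 and x=1, y=1, z=1, u=0:
s0 = NOT y = NOT 1 = 0
s1 = y AND s0 = 1 AND 0 = 0
s2 = w OR s1 = 0 OR 0 = 0
s3 = s2 OR z = 0 OR 1 = 1
s4 = s3 AND x = 1 AND 1 = 1
s5 = u XOR s4 = 0 XOR 1 = 1
So s5 = 1.

x=1, y=1, z=1, u=0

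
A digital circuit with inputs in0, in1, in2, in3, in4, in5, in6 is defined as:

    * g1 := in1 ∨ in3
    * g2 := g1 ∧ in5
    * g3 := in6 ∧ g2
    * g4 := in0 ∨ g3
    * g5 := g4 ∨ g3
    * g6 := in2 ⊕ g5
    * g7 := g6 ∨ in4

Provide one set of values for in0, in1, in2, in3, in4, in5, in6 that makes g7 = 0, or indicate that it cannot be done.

in0=0 in1=1 in2=0 in3=1 in4=0 in5=0 in6=1

g7 = g6 ∨ in4 must be 0, so both g6 = 0 and in4 = 0.
g6 = in2 ⊕ g5 must be 0, so in2 and g5 are equal.
Check with in0=0 in1=1 in2=0 in3=1 in4=0 in5=0 in6=1:
g1 = in1 ∨ in3 = 1 ∨ 1 = 1
g2 = g1 ∧ in5 = 1 ∧ 0 = 0
g3 = in6 ∧ g2 = 1 ∧ 0 = 0
g4 = in0 ∨ g3 = 0 ∨ 0 = 0
g5 = g4 ∨ g3 = 0 ∨ 0 = 0
g6 = in2 ⊕ g5 = 0 ⊕ 0 = 0
g7 = g6 ∨ in4 = 0 ∨ 0 = 0
So g7 = 0 as required.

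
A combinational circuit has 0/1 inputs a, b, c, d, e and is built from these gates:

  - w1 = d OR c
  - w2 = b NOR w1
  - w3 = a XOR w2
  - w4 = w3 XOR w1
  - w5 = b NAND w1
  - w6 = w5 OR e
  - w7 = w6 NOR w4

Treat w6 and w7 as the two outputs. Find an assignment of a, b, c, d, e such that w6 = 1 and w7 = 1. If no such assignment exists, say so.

Across all 32 input combinations, none give both w6 = 1 and w7 = 1.

no solution exists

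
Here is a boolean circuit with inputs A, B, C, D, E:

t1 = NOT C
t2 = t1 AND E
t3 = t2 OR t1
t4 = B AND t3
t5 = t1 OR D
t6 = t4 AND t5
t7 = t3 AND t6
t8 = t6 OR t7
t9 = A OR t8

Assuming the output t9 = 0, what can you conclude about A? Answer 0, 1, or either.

t9 = A OR t8 must be 0, so both A = 0 and t8 = 0.
t8 = t6 OR t7 must be 0, so both t6 = 0 and t7 = 0.
t6 = t4 AND t5 must be 0, so at least one of t4, t5 is 0.
Every assignment with t9 = 0 has A = 0; there are 12 such assignment(s).

0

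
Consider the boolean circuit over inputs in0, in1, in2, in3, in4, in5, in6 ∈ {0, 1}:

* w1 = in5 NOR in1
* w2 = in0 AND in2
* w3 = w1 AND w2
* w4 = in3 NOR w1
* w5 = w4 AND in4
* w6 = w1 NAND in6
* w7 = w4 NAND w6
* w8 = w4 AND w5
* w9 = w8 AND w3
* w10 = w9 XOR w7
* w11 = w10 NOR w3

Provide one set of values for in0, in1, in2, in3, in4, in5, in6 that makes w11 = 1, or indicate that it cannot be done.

w11 = w10 NOR w3 must be 1, so both w10 = 0 and w3 = 0.
Check with in0=1, in1=1, in2=1, in3=0, in4=0, in5=1, in6=0:
w1 = in5 NOR in1 = 1 NOR 1 = 0
w2 = in0 AND in2 = 1 AND 1 = 1
w3 = w1 AND w2 = 0 AND 1 = 0
w4 = in3 NOR w1 = 0 NOR 0 = 1
w5 = w4 AND in4 = 1 AND 0 = 0
w6 = w1 NAND in6 = 0 NAND 0 = 1
w7 = w4 NAND w6 = 1 NAND 1 = 0
w8 = w4 AND w5 = 1 AND 0 = 0
w9 = w8 AND w3 = 0 AND 0 = 0
w10 = w9 XOR w7 = 0 XOR 0 = 0
w11 = w10 NOR w3 = 0 NOR 0 = 1
So w11 = 1 as required.

in0=1, in1=1, in2=1, in3=0, in4=0, in5=1, in6=0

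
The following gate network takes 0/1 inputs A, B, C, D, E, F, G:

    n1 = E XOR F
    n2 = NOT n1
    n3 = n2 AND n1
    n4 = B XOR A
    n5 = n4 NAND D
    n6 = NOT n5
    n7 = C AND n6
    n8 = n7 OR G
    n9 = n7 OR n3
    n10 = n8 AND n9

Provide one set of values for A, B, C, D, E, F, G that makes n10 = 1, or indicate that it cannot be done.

n10 = n8 AND n9 must be 1, so both n8 = 1 and n9 = 1.
n8 = n7 OR G must be 1, so at least one of n7, G is 1.
Check with A=1, B=0, C=1, D=1, E=1, F=1, G=1:
n1 = E XOR F = 1 XOR 1 = 0
n2 = NOT n1 = NOT 0 = 1
n3 = n2 AND n1 = 1 AND 0 = 0
n4 = B XOR A = 0 XOR 1 = 1
n5 = n4 NAND D = 1 NAND 1 = 0
n6 = NOT n5 = NOT 0 = 1
n7 = C AND n6 = 1 AND 1 = 1
n8 = n7 OR G = 1 OR 1 = 1
n9 = n7 OR n3 = 1 OR 0 = 1
n10 = n8 AND n9 = 1 AND 1 = 1
So n10 = 1 as required.

A=1, B=0, C=1, D=1, E=1, F=1, G=1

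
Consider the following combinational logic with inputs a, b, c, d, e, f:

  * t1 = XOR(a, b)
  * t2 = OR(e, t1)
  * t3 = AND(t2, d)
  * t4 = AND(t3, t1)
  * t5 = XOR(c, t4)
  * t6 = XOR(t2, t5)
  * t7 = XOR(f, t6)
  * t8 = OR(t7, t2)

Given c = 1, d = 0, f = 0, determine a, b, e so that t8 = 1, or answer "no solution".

t8 = OR(t7, t2) must be 1, so at least one of t7, t2 is 1.
Check with c = 1, d = 0, f = 0 and a=1, b=1, e=1:
t1 = XOR(a, b) = XOR(1, 1) = 0
t2 = OR(e, t1) = OR(1, 0) = 1
t3 = AND(t2, d) = AND(1, 0) = 0
t4 = AND(t3, t1) = AND(0, 0) = 0
t5 = XOR(c, t4) = XOR(1, 0) = 1
t6 = XOR(t2, t5) = XOR(1, 1) = 0
t7 = XOR(f, t6) = XOR(0, 0) = 0
t8 = OR(t7, t2) = OR(0, 1) = 1
So t8 = 1.

a=1, b=1, e=1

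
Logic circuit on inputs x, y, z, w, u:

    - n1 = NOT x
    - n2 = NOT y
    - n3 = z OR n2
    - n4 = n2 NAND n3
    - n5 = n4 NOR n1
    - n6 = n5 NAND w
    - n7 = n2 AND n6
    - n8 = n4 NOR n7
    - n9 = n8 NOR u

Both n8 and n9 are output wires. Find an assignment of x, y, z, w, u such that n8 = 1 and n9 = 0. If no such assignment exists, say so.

x=1 y=0 z=0 w=1 u=0

Check with x=1 y=0 z=0 w=1 u=0:
n1 = NOT x = NOT 1 = 0
n2 = NOT y = NOT 0 = 1
n3 = z OR n2 = 0 OR 1 = 1
n4 = n2 NAND n3 = 1 NAND 1 = 0
n5 = n4 NOR n1 = 0 NOR 0 = 1
n6 = n5 NAND w = 1 NAND 1 = 0
n7 = n2 AND n6 = 1 AND 0 = 0
n8 = n4 NOR n7 = 0 NOR 0 = 1
n9 = n8 NOR u = 1 NOR 0 = 0
So n8 = 1 and n9 = 0.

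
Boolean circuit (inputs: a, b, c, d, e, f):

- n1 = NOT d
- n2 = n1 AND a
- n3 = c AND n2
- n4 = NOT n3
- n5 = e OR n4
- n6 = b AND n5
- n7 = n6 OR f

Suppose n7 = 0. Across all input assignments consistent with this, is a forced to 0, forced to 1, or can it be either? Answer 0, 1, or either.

Both values of a occur among assignments with n7 = 0:
  a=0: a=0, b=0, c=0, d=0, e=0, f=0
  a=1: a=1, b=0, c=0, d=0, e=0, f=0

either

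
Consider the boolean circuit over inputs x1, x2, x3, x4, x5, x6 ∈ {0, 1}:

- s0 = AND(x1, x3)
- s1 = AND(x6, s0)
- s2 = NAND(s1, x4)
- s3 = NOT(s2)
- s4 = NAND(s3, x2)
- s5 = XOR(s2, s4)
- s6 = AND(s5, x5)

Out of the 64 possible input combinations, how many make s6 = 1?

1

s6 = AND(s5, x5) must be 1, so both s5 = 1 and x5 = 1.
Satisfying assignments:
  x1=1, x2=0, x3=1, x4=1, x5=1, x6=1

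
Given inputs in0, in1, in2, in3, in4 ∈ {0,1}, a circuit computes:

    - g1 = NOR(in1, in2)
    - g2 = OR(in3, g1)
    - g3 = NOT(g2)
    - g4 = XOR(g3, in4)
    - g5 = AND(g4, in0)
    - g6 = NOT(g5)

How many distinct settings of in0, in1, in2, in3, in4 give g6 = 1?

g6 = NOT(g5) must be 1, so g5 = 0.
Enumerating the 32 input combinations, 24 give g6 = 1 and 8 give g6 = 0.

24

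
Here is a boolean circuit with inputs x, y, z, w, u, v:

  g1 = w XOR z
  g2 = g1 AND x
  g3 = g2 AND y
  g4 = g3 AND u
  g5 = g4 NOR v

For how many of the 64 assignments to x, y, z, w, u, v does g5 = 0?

34

g5 = g4 NOR v must be 0, so at least one of g4, v is 1.
Enumerating the 64 input combinations, 34 give g5 = 0 and 30 give g5 = 1.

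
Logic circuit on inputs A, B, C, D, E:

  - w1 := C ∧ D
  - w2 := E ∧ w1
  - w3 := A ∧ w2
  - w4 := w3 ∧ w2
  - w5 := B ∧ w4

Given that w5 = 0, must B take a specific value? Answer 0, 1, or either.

either

Both values of B occur among assignments with w5 = 0:
  B=0: A=0, B=0, C=0, D=0, E=0
  B=1: A=0, B=1, C=0, D=0, E=0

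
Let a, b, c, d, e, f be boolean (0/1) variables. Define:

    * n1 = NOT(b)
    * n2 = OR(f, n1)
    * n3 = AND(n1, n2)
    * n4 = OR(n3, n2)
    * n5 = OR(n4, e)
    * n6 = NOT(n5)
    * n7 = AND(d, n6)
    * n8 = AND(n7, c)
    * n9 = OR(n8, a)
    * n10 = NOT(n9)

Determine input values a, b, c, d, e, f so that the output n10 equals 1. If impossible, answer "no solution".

Check with a=0, b=0, c=0, d=0, e=0, f=1:
n1 = NOT(b) = NOT 0 = 1
n2 = OR(f, n1) = OR(1, 1) = 1
n3 = AND(n1, n2) = AND(1, 1) = 1
n4 = OR(n3, n2) = OR(1, 1) = 1
n5 = OR(n4, e) = OR(1, 0) = 1
n6 = NOT(n5) = NOT 1 = 0
n7 = AND(d, n6) = AND(0, 0) = 0
n8 = AND(n7, c) = AND(0, 0) = 0
n9 = OR(n8, a) = OR(0, 0) = 0
n10 = NOT(n9) = NOT 0 = 1
So n10 = 1 as required.

a=0, b=0, c=0, d=0, e=0, f=1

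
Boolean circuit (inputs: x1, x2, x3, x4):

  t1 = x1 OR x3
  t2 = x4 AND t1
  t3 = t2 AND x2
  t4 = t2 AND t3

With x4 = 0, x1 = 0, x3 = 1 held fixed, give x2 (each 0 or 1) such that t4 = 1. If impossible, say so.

no solution exists

With x4 = 0, x1 = 0, x3 = 1 fixed, none of the 2 settings of x2 give t4 = 1.
For example, with x2=1:
t1 = x1 OR x3 = 0 OR 1 = 1
t2 = x4 AND t1 = 0 AND 1 = 0
t3 = t2 AND x2 = 0 AND 1 = 0
t4 = t2 AND t3 = 0 AND 0 = 0
giving t4 = 0 ≠ 1.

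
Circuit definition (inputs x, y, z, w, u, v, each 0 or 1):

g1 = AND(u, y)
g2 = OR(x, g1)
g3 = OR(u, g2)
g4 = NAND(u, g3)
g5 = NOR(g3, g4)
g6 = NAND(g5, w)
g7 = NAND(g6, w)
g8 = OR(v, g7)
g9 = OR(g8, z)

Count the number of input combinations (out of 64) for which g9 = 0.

8

g9 = OR(g8, z) must be 0, so both g8 = 0 and z = 0.
g8 = OR(v, g7) must be 0, so both v = 0 and g7 = 0.
g7 = NAND(g6, w) must be 0, so both g6 = 1 and w = 1.
Enumerating the 64 input combinations, 8 give g9 = 0 and 56 give g9 = 1.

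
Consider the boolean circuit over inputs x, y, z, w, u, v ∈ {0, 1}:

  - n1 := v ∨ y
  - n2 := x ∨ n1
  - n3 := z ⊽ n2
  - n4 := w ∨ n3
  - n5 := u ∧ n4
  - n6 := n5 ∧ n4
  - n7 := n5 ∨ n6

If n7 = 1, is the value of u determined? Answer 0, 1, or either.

n7 = n5 ∨ n6 must be 1, so at least one of n5, n6 is 1.
Every assignment with n7 = 1 has u = 1; there are 17 such assignment(s).

1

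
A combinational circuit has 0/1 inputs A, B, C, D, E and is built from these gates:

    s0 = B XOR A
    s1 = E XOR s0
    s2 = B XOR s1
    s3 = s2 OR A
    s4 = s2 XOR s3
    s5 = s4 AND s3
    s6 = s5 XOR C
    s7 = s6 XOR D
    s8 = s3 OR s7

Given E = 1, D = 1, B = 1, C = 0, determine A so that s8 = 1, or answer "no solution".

A=0

Check with E = 1, D = 1, B = 1, C = 0 and A=0:
s0 = B XOR A = 1 XOR 0 = 1
s1 = E XOR s0 = 1 XOR 1 = 0
s2 = B XOR s1 = 1 XOR 0 = 1
s3 = s2 OR A = 1 OR 0 = 1
s4 = s2 XOR s3 = 1 XOR 1 = 0
s5 = s4 AND s3 = 0 AND 1 = 0
s6 = s5 XOR C = 0 XOR 0 = 0
s7 = s6 XOR D = 0 XOR 1 = 1
s8 = s3 OR s7 = 1 OR 1 = 1
So s8 = 1.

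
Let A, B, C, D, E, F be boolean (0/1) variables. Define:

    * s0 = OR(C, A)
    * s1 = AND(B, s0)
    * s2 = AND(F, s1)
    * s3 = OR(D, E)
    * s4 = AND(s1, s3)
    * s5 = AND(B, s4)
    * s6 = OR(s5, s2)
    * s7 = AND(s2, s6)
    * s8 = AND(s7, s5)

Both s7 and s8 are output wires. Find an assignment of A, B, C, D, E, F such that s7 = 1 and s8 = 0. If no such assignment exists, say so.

A=1, B=1, C=1, D=0, E=0, F=1

Check with A=1, B=1, C=1, D=0, E=0, F=1:
s0 = OR(C, A) = OR(1, 1) = 1
s1 = AND(B, s0) = AND(1, 1) = 1
s2 = AND(F, s1) = AND(1, 1) = 1
s3 = OR(D, E) = OR(0, 0) = 0
s4 = AND(s1, s3) = AND(1, 0) = 0
s5 = AND(B, s4) = AND(1, 0) = 0
s6 = OR(s5, s2) = OR(0, 1) = 1
s7 = AND(s2, s6) = AND(1, 1) = 1
s8 = AND(s7, s5) = AND(1, 0) = 0
So s7 = 1 and s8 = 0.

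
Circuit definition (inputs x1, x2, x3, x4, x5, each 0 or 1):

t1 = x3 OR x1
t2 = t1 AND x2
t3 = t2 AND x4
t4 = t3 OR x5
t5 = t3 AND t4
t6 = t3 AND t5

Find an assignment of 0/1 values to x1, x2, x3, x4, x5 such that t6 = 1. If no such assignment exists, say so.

t6 = t3 AND t5 must be 1, so both t3 = 1 and t5 = 1.
t3 = t2 AND x4 must be 1, so both t2 = 1 and x4 = 1.
Check with x1=1 x2=1 x3=1 x4=1 x5=0:
t1 = x3 OR x1 = 1 OR 1 = 1
t2 = t1 AND x2 = 1 AND 1 = 1
t3 = t2 AND x4 = 1 AND 1 = 1
t4 = t3 OR x5 = 1 OR 0 = 1
t5 = t3 AND t4 = 1 AND 1 = 1
t6 = t3 AND t5 = 1 AND 1 = 1
So t6 = 1 as required.

x1=1 x2=1 x3=1 x4=1 x5=0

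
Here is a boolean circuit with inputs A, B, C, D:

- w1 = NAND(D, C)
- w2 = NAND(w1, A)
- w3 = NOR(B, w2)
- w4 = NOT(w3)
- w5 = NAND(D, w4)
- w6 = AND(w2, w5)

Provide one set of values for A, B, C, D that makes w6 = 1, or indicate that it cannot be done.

A=0, B=1, C=1, D=0

w6 = AND(w2, w5) must be 1, so both w2 = 1 and w5 = 1.
Check with A=0, B=1, C=1, D=0:
w1 = NAND(D, C) = NAND(0, 1) = 1
w2 = NAND(w1, A) = NAND(1, 0) = 1
w3 = NOR(B, w2) = NOR(1, 1) = 0
w4 = NOT(w3) = NOT 0 = 1
w5 = NAND(D, w4) = NAND(0, 1) = 1
w6 = AND(w2, w5) = AND(1, 1) = 1
So w6 = 1 as required.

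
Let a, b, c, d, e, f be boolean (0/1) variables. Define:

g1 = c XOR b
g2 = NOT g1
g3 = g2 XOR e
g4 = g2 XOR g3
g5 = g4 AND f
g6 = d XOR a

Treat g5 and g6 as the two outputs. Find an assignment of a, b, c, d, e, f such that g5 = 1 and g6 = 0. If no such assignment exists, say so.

Check with a=1, b=0, c=1, d=1, e=1, f=1:
g1 = c XOR b = 1 XOR 0 = 1
g2 = NOT g1 = NOT 1 = 0
g3 = g2 XOR e = 0 XOR 1 = 1
g4 = g2 XOR g3 = 0 XOR 1 = 1
g5 = g4 AND f = 1 AND 1 = 1
g6 = d XOR a = 1 XOR 1 = 0
So g5 = 1 and g6 = 0.

a=1, b=0, c=1, d=1, e=1, f=1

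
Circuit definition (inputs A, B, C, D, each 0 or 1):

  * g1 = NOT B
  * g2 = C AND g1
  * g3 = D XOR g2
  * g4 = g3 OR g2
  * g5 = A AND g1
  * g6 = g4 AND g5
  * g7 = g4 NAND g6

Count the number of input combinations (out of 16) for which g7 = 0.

3

g7 = g4 NAND g6 must be 0, so both g4 = 1 and g6 = 1.
g4 = g3 OR g2 must be 1, so at least one of g3, g2 is 1.
Satisfying assignments:
  A=1, B=0, C=0, D=1
  A=1, B=0, C=1, D=0
  A=1, B=0, C=1, D=1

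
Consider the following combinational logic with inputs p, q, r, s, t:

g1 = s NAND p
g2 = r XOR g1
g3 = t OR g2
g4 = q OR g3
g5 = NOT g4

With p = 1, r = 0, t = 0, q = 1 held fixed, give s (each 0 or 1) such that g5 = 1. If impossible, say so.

no solution exists

With p = 1, r = 0, t = 0, q = 1 fixed, none of the 2 settings of s give g5 = 1.
For example, with s=0:
g1 = s NAND p = 0 NAND 1 = 1
g2 = r XOR g1 = 0 XOR 1 = 1
g3 = t OR g2 = 0 OR 1 = 1
g4 = q OR g3 = 1 OR 1 = 1
g5 = NOT g4 = NOT 1 = 0
giving g5 = 0 ≠ 1.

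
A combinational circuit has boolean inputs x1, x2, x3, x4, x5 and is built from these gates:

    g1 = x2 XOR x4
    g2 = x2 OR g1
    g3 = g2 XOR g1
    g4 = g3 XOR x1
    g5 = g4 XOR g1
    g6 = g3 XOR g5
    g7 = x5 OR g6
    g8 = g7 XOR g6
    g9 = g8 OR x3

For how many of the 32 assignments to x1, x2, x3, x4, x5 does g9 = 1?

g9 = g8 OR x3 must be 1, so at least one of g8, x3 is 1.
Enumerating the 32 input combinations, 20 give g9 = 1 and 12 give g9 = 0.

20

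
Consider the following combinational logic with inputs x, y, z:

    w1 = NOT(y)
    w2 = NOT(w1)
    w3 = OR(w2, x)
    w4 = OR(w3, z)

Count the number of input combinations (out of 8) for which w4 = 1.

7

w4 = OR(w3, z) must be 1, so at least one of w3, z is 1.
Enumerating the 8 input combinations, 7 give w4 = 1 and 1 give w4 = 0.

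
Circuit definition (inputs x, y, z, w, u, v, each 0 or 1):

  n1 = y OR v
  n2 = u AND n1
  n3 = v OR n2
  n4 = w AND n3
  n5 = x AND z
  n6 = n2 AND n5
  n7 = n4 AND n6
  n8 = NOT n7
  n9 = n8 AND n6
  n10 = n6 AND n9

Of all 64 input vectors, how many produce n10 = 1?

3

n10 = n6 AND n9 must be 1, so both n6 = 1 and n9 = 1.
n6 = n2 AND n5 must be 1, so both n2 = 1 and n5 = 1.
Enumerating the 64 input combinations, 3 give n10 = 1 and 61 give n10 = 0.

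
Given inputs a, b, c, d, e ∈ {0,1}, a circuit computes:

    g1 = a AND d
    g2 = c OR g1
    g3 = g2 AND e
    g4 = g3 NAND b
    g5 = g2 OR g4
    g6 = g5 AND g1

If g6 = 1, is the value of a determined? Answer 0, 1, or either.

g6 = g5 AND g1 must be 1, so both g5 = 1 and g1 = 1.
Every assignment with g6 = 1 has a = 1; there are 8 such assignment(s).

1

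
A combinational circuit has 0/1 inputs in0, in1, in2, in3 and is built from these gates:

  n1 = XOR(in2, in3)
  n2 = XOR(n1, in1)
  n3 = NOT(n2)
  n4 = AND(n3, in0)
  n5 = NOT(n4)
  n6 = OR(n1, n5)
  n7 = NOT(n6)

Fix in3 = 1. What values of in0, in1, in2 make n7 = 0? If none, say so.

in0=0 in1=1 in2=0

n7 = NOT(n6) must be 0, so n6 = 1.
n6 = OR(n1, n5) must be 1, so at least one of n1, n5 is 1.
Check with in3 = 1 and in0=0, in1=1, in2=0:
n1 = XOR(in2, in3) = XOR(0, 1) = 1
n2 = XOR(n1, in1) = XOR(1, 1) = 0
n3 = NOT(n2) = NOT 0 = 1
n4 = AND(n3, in0) = AND(1, 0) = 0
n5 = NOT(n4) = NOT 0 = 1
n6 = OR(n1, n5) = OR(1, 1) = 1
n7 = NOT(n6) = NOT 1 = 0
So n7 = 0.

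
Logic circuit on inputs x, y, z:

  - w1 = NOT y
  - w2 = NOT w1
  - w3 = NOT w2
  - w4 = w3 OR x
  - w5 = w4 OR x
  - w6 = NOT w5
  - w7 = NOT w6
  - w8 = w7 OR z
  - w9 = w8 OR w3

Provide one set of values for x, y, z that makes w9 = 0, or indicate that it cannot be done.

w9 = w8 OR w3 must be 0, so both w8 = 0 and w3 = 0.
w8 = w7 OR z must be 0, so both w7 = 0 and z = 0.
Check with x=0, y=1, z=0:
w1 = NOT y = NOT 1 = 0
w2 = NOT w1 = NOT 0 = 1
w3 = NOT w2 = NOT 1 = 0
w4 = w3 OR x = 0 OR 0 = 0
w5 = w4 OR x = 0 OR 0 = 0
w6 = NOT w5 = NOT 0 = 1
w7 = NOT w6 = NOT 1 = 0
w8 = w7 OR z = 0 OR 0 = 0
w9 = w8 OR w3 = 0 OR 0 = 0
So w9 = 0 as required.

x=0, y=1, z=0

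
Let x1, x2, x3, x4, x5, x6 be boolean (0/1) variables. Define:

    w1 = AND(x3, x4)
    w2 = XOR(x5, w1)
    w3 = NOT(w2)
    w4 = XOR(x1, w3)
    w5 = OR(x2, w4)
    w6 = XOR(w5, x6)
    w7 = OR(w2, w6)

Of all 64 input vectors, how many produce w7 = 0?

16

w7 = OR(w2, w6) must be 0, so both w2 = 0 and w6 = 0.
Enumerating the 64 input combinations, 16 give w7 = 0 and 48 give w7 = 1.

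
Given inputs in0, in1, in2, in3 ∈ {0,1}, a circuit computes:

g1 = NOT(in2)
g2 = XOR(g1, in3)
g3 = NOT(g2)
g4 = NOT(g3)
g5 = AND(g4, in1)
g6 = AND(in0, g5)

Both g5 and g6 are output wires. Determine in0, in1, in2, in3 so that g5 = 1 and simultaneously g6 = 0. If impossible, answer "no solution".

in0=0 in1=1 in2=0 in3=0

Check with in0=0 in1=1 in2=0 in3=0:
g1 = NOT(in2) = NOT 0 = 1
g2 = XOR(g1, in3) = XOR(1, 0) = 1
g3 = NOT(g2) = NOT 1 = 0
g4 = NOT(g3) = NOT 0 = 1
g5 = AND(g4, in1) = AND(1, 1) = 1
g6 = AND(in0, g5) = AND(0, 1) = 0
So g5 = 1 and g6 = 0.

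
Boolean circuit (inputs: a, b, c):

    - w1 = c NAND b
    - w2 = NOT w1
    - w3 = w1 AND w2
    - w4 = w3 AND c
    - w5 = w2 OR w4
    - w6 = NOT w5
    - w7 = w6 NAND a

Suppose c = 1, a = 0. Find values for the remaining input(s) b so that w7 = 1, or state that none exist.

w7 = w6 NAND a must be 1, so at least one of w6, a is 0.
Check with c = 1, a = 0 and b=0:
w1 = c NAND b = 1 NAND 0 = 1
w2 = NOT w1 = NOT 1 = 0
w3 = w1 AND w2 = 1 AND 0 = 0
w4 = w3 AND c = 0 AND 1 = 0
w5 = w2 OR w4 = 0 OR 0 = 0
w6 = NOT w5 = NOT 0 = 1
w7 = w6 NAND a = 1 NAND 0 = 1
So w7 = 1.

b=0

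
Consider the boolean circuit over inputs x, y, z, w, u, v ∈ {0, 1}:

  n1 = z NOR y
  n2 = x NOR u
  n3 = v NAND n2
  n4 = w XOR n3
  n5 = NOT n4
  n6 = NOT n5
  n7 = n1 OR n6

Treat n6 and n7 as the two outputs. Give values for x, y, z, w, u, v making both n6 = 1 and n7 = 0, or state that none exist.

no solution exists

Across all 64 input combinations, none give both n6 = 1 and n7 = 0.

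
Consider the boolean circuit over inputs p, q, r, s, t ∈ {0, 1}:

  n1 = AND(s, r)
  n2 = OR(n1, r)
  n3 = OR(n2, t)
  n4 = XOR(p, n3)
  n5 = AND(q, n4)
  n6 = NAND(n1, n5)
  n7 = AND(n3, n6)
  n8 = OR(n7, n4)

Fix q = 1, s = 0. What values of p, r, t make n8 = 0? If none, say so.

p=0 r=0 t=0

n8 = OR(n7, n4) must be 0, so both n7 = 0 and n4 = 0.
Check with q = 1, s = 0 and p=0, r=0, t=0:
n1 = AND(s, r) = AND(0, 0) = 0
n2 = OR(n1, r) = OR(0, 0) = 0
n3 = OR(n2, t) = OR(0, 0) = 0
n4 = XOR(p, n3) = XOR(0, 0) = 0
n5 = AND(q, n4) = AND(1, 0) = 0
n6 = NAND(n1, n5) = NAND(0, 0) = 1
n7 = AND(n3, n6) = AND(0, 1) = 0
n8 = OR(n7, n4) = OR(0, 0) = 0
So n8 = 0.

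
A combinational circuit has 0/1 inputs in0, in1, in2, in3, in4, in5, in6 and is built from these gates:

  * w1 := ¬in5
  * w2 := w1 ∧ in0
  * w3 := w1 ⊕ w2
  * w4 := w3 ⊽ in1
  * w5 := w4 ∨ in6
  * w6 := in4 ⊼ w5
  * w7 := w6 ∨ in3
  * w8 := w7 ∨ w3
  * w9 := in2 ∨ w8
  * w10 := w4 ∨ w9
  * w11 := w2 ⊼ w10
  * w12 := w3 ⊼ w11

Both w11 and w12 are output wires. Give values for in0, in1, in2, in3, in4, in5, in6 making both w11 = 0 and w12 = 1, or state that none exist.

in0=1, in1=0, in2=0, in3=1, in4=1, in5=0, in6=1

Check with in0=1, in1=0, in2=0, in3=1, in4=1, in5=0, in6=1:
w1 = ¬in5 = ¬0 = 1
w2 = w1 ∧ in0 = 1 ∧ 1 = 1
w3 = w1 ⊕ w2 = 1 ⊕ 1 = 0
w4 = w3 ⊽ in1 = 0 ⊽ 0 = 1
w5 = w4 ∨ in6 = 1 ∨ 1 = 1
w6 = in4 ⊼ w5 = 1 ⊼ 1 = 0
w7 = w6 ∨ in3 = 0 ∨ 1 = 1
w8 = w7 ∨ w3 = 1 ∨ 0 = 1
w9 = in2 ∨ w8 = 0 ∨ 1 = 1
w10 = w4 ∨ w9 = 1 ∨ 1 = 1
w11 = w2 ⊼ w10 = 1 ⊼ 1 = 0
w12 = w3 ⊼ w11 = 0 ⊼ 0 = 1
So w11 = 0 and w12 = 1.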